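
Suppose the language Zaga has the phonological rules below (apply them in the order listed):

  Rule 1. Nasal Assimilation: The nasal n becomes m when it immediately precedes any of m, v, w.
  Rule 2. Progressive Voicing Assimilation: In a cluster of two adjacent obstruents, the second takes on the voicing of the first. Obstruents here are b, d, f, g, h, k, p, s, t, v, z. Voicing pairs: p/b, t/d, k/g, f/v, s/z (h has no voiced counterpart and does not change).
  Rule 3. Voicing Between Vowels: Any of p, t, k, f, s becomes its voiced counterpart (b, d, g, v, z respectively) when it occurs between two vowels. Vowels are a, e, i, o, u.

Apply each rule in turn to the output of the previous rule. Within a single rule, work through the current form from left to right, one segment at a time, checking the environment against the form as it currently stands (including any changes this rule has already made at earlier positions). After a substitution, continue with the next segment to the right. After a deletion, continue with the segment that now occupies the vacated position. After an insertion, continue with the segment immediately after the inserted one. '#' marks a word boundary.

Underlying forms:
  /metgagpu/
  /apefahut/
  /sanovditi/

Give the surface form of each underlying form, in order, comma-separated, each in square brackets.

/metgagpu/:
  Rule 1 Nasal Assimilation: no change — [metgagpu]
  Rule 2 Progressive Voicing Assimilation: [metgagpu] → [metkagbu]
  Rule 3 Voicing Between Vowels: no change — [metkagbu]
/apefahut/:
  Rule 1 Nasal Assimilation: no change — [apefahut]
  Rule 2 Progressive Voicing Assimilation: no change — [apefahut]
  Rule 3 Voicing Between Vowels: [apefahut] → [abevahut]
/sanovditi/:
  Rule 1 Nasal Assimilation: no change — [sanovditi]
  Rule 2 Progressive Voicing Assimilation: no change — [sanovditi]
  Rule 3 Voicing Between Vowels: [sanovditi] → [sanovdidi]

[metkagbu], [abevahut], [sanovdidi]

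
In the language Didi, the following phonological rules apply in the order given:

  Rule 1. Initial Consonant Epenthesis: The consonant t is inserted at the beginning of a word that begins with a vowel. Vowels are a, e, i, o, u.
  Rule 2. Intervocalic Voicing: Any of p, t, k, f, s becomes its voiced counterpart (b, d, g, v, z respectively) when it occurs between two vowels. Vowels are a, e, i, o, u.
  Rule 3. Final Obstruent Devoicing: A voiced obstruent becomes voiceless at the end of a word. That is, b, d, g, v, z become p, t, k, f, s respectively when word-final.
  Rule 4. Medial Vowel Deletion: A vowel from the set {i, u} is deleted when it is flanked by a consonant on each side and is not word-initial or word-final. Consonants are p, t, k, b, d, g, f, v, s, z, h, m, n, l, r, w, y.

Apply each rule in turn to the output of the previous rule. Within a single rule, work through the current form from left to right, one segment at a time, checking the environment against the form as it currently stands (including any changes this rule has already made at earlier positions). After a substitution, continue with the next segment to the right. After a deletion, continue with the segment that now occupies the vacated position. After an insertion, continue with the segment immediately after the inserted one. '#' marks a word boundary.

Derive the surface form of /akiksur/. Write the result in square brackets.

[tagksr]

Rule 1 Initial Consonant Epenthesis: [akiksur] → [takiksur]
Rule 2 Intervocalic Voicing: [takiksur] → [tagiksur]
Rule 3 Final Obstruent Devoicing: no change — [tagiksur]
Rule 4 Medial Vowel Deletion: [tagiksur] → [tagksr]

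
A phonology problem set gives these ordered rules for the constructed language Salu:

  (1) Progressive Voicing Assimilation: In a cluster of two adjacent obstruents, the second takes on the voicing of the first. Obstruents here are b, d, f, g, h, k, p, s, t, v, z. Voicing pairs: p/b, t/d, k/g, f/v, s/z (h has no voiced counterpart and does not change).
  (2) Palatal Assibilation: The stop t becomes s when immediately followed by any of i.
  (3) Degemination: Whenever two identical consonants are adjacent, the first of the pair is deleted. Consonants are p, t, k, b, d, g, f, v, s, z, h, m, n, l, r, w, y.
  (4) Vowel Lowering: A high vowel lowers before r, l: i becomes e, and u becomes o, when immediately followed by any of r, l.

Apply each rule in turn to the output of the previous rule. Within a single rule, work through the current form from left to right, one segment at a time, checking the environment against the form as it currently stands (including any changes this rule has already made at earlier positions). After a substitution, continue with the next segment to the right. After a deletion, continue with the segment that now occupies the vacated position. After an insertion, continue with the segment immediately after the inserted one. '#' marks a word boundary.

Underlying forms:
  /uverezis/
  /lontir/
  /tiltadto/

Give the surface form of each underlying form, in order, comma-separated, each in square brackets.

[uverezis], [lonser], [seltado]

/uverezis/:
  (1) Progressive Voicing Assimilation: no change — [uverezis]
  (2) Palatal Assibilation: no change — [uverezis]
  (3) Degemination: no change — [uverezis]
  (4) Vowel Lowering: no change — [uverezis]
/lontir/:
  (1) Progressive Voicing Assimilation: no change — [lontir]
  (2) Palatal Assibilation: [lontir] → [lonsir]
  (3) Degemination: no change — [lonsir]
  (4) Vowel Lowering: [lonsir] → [lonser]
/tiltadto/:
  (1) Progressive Voicing Assimilation: [tiltadto] → [tiltaddo]
  (2) Palatal Assibilation: [tiltaddo] → [siltaddo]
  (3) Degemination: [siltaddo] → [siltado]
  (4) Vowel Lowering: [siltado] → [seltado]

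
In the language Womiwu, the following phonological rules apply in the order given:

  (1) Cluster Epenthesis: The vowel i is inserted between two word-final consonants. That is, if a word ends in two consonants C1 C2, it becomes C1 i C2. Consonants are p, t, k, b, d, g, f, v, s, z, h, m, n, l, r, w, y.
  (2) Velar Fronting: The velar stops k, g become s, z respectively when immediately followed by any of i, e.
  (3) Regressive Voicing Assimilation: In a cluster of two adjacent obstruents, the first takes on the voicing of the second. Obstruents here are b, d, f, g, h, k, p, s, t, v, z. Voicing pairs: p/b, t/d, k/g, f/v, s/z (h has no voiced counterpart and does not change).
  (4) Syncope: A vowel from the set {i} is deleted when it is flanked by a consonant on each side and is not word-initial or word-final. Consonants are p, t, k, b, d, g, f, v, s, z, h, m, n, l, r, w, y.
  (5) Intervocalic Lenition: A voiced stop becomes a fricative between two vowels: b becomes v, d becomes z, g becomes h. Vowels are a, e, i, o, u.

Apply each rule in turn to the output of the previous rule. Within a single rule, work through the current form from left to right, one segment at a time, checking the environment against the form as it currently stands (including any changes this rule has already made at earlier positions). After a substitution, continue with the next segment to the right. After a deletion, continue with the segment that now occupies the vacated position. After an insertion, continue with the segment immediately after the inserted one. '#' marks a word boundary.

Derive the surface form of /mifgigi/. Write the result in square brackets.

(1) Cluster Epenthesis: no change — [mifgigi]
(2) Velar Fronting: [mifgigi] → [mifzizi]
(3) Regressive Voicing Assimilation: [mifzizi] → [mivzizi]
(4) Syncope: [mivzizi] → [mvzzi]
(5) Intervocalic Lenition: no change — [mvzzi]

[mvzzi]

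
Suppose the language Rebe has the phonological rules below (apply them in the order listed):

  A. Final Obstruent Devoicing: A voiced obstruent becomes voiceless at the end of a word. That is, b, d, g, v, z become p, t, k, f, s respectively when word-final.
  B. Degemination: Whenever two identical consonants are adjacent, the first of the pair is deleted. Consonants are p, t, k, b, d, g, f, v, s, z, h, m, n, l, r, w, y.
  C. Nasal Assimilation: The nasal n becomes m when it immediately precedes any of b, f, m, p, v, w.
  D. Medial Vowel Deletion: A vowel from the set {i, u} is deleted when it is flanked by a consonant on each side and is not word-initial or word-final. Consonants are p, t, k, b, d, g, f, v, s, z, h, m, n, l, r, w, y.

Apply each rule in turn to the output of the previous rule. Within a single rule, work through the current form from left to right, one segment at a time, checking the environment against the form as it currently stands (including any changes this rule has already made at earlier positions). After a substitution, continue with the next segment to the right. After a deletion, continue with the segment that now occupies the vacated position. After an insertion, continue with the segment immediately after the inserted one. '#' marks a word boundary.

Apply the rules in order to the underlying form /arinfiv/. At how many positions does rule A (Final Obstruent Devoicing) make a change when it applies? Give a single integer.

1

A Final Obstruent Devoicing: [arinfiv] → [arinfif]
B Degemination: no change — [arinfif]
C Nasal Assimilation: [arinfif] → [arimfif]
D Medial Vowel Deletion: [arimfif] → [armff]
Rule A changed 1 position(s).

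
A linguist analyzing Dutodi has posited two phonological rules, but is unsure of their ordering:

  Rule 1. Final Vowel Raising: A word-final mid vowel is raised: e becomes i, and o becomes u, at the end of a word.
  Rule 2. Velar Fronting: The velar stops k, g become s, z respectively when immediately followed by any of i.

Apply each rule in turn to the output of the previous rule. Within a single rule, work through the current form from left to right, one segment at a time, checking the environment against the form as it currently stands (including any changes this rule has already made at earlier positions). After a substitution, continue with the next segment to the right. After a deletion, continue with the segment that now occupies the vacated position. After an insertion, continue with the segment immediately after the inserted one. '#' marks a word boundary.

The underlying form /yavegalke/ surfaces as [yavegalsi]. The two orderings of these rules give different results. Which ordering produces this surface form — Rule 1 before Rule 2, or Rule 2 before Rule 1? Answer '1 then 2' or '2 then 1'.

1 then 2

Order 1 then 2:
  1 Final Vowel Raising: [yavegalke] → [yavegalki]
  2 Velar Fronting: [yavegalki] → [yavegalsi]
  result: [yavegalsi]
Order 2 then 1:
  2 Velar Fronting: no change — [yavegalke]
  1 Final Vowel Raising: [yavegalke] → [yavegalki]
  result: [yavegalki]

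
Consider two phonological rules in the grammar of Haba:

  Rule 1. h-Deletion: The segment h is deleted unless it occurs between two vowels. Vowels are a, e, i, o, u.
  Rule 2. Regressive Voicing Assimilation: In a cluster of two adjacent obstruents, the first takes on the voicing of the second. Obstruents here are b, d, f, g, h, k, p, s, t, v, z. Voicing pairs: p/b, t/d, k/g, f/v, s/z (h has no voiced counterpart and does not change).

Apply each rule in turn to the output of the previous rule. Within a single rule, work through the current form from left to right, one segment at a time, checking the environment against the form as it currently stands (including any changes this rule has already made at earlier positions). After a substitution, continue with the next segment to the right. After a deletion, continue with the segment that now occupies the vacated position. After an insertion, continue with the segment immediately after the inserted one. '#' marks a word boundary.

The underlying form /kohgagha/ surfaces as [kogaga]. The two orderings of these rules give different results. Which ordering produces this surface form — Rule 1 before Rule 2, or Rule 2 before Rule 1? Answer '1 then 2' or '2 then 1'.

1 then 2

Order 1 then 2:
  1 h-Deletion: [kohgagha] → [kogaga]
  2 Regressive Voicing Assimilation: no change — [kogaga]
  result: [kogaga]
Order 2 then 1:
  2 Regressive Voicing Assimilation: [kohgagha] → [kohgakha]
  1 h-Deletion: [kohgakha] → [kogaka]
  result: [kogaka]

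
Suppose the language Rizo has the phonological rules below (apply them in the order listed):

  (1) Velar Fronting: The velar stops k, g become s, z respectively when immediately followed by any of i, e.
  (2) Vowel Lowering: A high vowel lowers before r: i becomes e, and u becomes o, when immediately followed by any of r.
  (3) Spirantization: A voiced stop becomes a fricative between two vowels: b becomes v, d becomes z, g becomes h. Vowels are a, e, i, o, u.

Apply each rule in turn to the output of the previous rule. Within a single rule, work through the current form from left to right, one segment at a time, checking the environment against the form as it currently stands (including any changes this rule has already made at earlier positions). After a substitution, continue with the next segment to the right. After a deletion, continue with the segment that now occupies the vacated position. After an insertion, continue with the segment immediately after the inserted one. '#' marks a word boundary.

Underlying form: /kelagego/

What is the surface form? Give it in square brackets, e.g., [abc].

(1) Velar Fronting: [kelagego] → [selazego]
(2) Vowel Lowering: no change — [selazego]
(3) Spirantization: [selazego] → [selazeho]

[selazeho]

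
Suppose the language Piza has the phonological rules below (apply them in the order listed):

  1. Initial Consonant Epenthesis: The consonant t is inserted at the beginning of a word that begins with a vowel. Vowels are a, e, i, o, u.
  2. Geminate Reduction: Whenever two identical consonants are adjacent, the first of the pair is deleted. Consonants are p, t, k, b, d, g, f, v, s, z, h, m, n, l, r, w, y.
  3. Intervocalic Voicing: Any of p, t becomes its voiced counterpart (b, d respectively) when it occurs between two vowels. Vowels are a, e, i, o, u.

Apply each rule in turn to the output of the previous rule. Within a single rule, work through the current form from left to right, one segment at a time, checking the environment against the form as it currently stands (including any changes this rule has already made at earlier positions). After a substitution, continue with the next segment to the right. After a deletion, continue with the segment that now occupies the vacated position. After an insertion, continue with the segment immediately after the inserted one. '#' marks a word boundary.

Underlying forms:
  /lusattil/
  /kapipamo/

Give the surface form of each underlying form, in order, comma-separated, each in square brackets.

/lusattil/:
  1 Initial Consonant Epenthesis: no change — [lusattil]
  2 Geminate Reduction: [lusattil] → [lusatil]
  3 Intervocalic Voicing: [lusatil] → [lusadil]
/kapipamo/:
  1 Initial Consonant Epenthesis: no change — [kapipamo]
  2 Geminate Reduction: no change — [kapipamo]
  3 Intervocalic Voicing: [kapipamo] → [kabibamo]

[lusadil], [kabibamo]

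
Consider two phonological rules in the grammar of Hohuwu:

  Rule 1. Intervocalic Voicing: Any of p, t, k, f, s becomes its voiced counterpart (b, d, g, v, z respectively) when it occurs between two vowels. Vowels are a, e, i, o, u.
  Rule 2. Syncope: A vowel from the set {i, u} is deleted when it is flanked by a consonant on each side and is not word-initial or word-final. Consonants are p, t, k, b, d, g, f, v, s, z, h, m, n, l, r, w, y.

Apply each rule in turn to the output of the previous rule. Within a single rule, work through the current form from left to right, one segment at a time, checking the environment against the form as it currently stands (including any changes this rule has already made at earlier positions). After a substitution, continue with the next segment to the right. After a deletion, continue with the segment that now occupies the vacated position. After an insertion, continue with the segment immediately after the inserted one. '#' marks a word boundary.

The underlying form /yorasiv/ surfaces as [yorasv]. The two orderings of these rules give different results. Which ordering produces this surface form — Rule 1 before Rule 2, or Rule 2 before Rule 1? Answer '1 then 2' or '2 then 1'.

Order 1 then 2:
  1 Intervocalic Voicing: [yorasiv] → [yoraziv]
  2 Syncope: [yoraziv] → [yorazv]
  result: [yorazv]
Order 2 then 1:
  2 Syncope: [yorasiv] → [yorasv]
  1 Intervocalic Voicing: no change — [yorasv]
  result: [yorasv]

2 then 1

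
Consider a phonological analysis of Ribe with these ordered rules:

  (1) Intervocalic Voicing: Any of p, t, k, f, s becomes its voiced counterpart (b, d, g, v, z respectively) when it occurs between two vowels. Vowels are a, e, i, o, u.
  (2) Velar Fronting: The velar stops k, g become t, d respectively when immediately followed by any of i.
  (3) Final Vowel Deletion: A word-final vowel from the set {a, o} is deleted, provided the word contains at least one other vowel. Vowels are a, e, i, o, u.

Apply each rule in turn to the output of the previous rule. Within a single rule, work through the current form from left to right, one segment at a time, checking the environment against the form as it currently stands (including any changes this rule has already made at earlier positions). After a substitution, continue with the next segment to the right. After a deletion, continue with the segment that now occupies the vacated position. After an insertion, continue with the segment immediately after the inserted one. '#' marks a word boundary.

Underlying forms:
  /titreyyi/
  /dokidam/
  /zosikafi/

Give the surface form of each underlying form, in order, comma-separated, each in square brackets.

[titreyyi], [dodidam], [zozigavi]

/titreyyi/:
  (1) Intervocalic Voicing: no change — [titreyyi]
  (2) Velar Fronting: no change — [titreyyi]
  (3) Final Vowel Deletion: no change — [titreyyi]
/dokidam/:
  (1) Intervocalic Voicing: [dokidam] → [dogidam]
  (2) Velar Fronting: [dogidam] → [dodidam]
  (3) Final Vowel Deletion: no change — [dodidam]
/zosikafi/:
  (1) Intervocalic Voicing: [zosikafi] → [zozigavi]
  (2) Velar Fronting: no change — [zozigavi]
  (3) Final Vowel Deletion: no change — [zozigavi]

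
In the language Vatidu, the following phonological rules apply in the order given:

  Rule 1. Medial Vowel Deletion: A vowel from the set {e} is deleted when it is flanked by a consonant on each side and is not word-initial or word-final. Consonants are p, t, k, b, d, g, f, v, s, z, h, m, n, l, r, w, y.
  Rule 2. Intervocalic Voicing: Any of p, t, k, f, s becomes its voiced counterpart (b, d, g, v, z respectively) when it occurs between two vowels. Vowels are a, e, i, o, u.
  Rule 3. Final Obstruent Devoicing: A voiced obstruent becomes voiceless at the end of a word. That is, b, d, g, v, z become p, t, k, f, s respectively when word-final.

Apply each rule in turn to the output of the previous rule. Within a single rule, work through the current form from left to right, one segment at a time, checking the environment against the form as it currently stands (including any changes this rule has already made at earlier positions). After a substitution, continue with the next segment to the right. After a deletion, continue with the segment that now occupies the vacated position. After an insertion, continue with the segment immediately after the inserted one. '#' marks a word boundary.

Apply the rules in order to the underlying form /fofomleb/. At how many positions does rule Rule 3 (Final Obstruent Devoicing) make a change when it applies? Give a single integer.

1

Rule 1 Medial Vowel Deletion: [fofomleb] → [fofomlb]
Rule 2 Intervocalic Voicing: [fofomlb] → [fovomlb]
Rule 3 Final Obstruent Devoicing: [fovomlb] → [fovomlp]
Rule Rule 3 changed 1 position(s).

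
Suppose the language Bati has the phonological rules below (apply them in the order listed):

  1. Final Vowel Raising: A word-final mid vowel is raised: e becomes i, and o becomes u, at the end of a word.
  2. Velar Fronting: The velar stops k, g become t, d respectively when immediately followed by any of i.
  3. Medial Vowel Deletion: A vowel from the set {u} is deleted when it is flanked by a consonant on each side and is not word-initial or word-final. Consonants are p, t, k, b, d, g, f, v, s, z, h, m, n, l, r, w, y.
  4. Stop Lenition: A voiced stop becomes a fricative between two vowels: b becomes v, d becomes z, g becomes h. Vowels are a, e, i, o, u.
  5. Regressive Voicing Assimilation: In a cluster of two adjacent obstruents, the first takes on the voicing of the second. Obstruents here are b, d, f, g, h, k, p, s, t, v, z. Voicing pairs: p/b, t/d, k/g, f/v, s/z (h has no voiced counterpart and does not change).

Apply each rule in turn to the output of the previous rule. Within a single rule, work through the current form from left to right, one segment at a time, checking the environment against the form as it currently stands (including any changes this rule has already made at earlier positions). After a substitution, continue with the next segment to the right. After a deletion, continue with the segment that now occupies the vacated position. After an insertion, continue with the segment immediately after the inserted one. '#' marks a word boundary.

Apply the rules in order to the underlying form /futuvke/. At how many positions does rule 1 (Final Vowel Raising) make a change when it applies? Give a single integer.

1 Final Vowel Raising: [futuvke] → [futuvki]
2 Velar Fronting: [futuvki] → [futuvti]
3 Medial Vowel Deletion: [futuvti] → [ftvti]
4 Stop Lenition: no change — [ftvti]
5 Regressive Voicing Assimilation: [ftvti] → [fdfti]
Rule 1 changed 1 position(s).

1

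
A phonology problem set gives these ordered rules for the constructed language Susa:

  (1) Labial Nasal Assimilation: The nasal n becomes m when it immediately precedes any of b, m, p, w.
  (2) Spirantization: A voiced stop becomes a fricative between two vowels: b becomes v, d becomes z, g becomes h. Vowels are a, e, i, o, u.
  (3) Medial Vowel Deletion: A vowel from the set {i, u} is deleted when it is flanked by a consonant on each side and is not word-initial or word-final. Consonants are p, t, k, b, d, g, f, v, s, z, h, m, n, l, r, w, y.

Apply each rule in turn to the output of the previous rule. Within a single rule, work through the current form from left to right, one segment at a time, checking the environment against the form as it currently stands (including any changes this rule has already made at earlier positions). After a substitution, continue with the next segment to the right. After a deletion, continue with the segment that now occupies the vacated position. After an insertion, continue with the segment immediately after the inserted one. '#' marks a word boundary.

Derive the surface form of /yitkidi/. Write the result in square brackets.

[ytkzi]

(1) Labial Nasal Assimilation: no change — [yitkidi]
(2) Spirantization: [yitkidi] → [yitkizi]
(3) Medial Vowel Deletion: [yitkizi] → [ytkzi]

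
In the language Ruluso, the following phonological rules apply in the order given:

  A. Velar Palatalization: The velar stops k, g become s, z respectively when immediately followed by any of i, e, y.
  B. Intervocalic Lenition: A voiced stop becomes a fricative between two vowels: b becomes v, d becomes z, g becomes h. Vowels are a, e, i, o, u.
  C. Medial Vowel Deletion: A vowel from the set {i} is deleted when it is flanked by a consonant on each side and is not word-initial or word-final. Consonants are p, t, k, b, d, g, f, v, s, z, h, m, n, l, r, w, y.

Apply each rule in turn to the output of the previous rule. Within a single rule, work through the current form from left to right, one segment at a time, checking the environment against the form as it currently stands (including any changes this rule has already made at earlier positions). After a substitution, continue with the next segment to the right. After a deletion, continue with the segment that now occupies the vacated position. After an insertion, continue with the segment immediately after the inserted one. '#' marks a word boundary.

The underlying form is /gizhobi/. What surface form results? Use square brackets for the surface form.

A Velar Palatalization: [gizhobi] → [zizhobi]
B Intervocalic Lenition: [zizhobi] → [zizhovi]
C Medial Vowel Deletion: [zizhovi] → [zzhovi]

[zzhovi]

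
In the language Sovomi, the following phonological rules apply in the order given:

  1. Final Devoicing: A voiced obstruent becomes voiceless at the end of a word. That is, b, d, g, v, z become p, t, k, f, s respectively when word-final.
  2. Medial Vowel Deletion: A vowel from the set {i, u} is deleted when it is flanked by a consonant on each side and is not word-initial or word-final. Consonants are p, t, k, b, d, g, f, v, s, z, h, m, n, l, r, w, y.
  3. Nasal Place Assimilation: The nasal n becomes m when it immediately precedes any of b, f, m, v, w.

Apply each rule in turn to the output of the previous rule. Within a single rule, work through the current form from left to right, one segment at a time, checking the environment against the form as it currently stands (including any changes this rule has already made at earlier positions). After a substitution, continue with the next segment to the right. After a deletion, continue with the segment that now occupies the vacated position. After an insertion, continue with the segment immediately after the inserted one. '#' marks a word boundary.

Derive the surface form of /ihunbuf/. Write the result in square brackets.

[ihmbf]

1 Final Devoicing: no change — [ihunbuf]
2 Medial Vowel Deletion: [ihunbuf] → [ihnbf]
3 Nasal Place Assimilation: [ihnbf] → [ihmbf]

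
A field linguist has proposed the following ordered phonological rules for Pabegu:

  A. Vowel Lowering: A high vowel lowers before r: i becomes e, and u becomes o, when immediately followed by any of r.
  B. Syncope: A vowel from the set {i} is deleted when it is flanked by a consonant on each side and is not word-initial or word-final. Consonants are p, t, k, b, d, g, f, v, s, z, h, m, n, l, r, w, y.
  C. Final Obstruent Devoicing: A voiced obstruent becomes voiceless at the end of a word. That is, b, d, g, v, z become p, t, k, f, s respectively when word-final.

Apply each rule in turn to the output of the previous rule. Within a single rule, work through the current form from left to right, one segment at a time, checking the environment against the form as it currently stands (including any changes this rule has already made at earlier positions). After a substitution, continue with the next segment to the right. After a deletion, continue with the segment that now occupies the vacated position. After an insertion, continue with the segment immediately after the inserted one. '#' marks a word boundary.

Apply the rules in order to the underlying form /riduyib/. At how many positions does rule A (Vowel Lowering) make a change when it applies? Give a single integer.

A Vowel Lowering: no change — [riduyib]
B Syncope: [riduyib] → [rduyb]
C Final Obstruent Devoicing: [rduyb] → [rduyp]
Rule A changed 0 position(s).

0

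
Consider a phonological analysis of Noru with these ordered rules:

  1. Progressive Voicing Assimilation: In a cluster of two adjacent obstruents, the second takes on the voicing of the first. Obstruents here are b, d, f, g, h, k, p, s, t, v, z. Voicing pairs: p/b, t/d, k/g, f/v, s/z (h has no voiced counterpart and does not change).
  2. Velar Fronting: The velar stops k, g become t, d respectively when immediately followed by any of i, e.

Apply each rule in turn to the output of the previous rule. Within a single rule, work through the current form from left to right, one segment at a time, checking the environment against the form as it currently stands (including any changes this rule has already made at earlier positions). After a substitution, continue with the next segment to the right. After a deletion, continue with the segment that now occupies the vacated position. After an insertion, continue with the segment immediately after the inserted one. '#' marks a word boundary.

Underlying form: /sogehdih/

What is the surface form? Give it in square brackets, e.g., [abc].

1 Progressive Voicing Assimilation: [sogehdih] → [sogehtih]
2 Velar Fronting: [sogehtih] → [sodehtih]

[sodehtih]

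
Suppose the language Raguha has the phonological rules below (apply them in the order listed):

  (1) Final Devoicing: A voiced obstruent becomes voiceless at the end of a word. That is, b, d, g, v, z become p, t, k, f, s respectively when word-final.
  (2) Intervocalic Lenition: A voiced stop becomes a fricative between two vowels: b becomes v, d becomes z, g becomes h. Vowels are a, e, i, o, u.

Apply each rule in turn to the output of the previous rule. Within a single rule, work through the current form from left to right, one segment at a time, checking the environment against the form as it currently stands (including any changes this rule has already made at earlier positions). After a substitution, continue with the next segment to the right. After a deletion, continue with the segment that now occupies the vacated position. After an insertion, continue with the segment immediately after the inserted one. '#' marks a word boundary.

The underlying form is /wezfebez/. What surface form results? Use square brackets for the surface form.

(1) Final Devoicing: [wezfebez] → [wezfebes]
(2) Intervocalic Lenition: [wezfebes] → [wezfeves]

[wezfeves]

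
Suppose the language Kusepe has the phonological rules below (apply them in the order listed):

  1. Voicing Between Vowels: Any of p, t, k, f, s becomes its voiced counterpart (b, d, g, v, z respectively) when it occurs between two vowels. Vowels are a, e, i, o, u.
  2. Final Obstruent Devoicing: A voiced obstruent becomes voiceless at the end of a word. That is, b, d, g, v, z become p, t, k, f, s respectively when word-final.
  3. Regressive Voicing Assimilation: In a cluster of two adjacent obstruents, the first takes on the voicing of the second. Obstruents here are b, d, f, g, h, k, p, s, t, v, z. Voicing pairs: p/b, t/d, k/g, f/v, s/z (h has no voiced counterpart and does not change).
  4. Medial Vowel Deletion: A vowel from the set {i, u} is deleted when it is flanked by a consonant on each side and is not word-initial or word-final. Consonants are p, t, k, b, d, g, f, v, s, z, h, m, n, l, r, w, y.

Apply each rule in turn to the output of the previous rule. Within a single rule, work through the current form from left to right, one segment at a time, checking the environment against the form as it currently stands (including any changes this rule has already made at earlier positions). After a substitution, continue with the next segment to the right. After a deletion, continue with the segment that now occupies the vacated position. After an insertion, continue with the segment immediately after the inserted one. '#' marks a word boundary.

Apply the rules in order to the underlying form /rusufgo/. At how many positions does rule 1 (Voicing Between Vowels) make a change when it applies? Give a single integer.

1

1 Voicing Between Vowels: [rusufgo] → [ruzufgo]
2 Final Obstruent Devoicing: no change — [ruzufgo]
3 Regressive Voicing Assimilation: [ruzufgo] → [ruzuvgo]
4 Medial Vowel Deletion: [ruzuvgo] → [rzvgo]
Rule 1 changed 1 position(s).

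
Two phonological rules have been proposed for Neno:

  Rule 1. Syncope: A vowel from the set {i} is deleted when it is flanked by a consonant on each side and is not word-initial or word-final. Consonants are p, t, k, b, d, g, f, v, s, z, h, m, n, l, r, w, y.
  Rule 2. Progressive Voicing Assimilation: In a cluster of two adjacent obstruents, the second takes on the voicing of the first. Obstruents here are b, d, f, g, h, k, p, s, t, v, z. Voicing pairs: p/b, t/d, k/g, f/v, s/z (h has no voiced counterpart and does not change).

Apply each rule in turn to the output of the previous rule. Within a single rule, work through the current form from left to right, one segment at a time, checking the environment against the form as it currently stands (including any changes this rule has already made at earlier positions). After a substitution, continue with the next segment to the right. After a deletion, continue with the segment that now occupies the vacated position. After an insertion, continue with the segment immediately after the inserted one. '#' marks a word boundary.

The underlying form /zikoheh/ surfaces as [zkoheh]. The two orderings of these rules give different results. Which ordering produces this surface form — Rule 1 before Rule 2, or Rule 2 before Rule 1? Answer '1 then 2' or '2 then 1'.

2 then 1

Order 1 then 2:
  1 Syncope: [zikoheh] → [zkoheh]
  2 Progressive Voicing Assimilation: [zkoheh] → [zgoheh]
  result: [zgoheh]
Order 2 then 1:
  2 Progressive Voicing Assimilation: no change — [zikoheh]
  1 Syncope: [zikoheh] → [zkoheh]
  result: [zkoheh]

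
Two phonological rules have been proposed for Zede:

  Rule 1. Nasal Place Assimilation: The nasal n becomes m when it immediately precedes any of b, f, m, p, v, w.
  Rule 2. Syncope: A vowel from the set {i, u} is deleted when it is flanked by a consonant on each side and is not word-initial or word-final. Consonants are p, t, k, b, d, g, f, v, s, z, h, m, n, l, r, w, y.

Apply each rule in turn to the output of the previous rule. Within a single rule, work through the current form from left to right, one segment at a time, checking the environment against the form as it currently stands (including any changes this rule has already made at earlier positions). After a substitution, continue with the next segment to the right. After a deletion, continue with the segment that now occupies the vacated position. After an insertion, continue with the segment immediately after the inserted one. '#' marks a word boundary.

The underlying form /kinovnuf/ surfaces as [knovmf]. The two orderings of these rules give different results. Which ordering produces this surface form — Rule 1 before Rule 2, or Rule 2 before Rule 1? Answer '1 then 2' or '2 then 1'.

Order 1 then 2:
  1 Nasal Place Assimilation: no change — [kinovnuf]
  2 Syncope: [kinovnuf] → [knovnf]
  result: [knovnf]
Order 2 then 1:
  2 Syncope: [kinovnuf] → [knovnf]
  1 Nasal Place Assimilation: [knovnf] → [knovmf]
  result: [knovmf]

2 then 1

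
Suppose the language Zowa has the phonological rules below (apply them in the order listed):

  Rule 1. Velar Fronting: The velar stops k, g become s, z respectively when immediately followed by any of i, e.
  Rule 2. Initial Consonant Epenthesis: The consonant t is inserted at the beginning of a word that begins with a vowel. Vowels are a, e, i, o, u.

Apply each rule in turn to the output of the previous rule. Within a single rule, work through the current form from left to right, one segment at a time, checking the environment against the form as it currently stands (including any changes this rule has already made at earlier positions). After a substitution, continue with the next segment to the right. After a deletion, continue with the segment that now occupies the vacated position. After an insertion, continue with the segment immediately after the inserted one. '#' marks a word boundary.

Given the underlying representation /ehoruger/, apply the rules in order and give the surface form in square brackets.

[tehoruzer]

Rule 1 Velar Fronting: [ehoruger] → [ehoruzer]
Rule 2 Initial Consonant Epenthesis: [ehoruzer] → [tehoruzer]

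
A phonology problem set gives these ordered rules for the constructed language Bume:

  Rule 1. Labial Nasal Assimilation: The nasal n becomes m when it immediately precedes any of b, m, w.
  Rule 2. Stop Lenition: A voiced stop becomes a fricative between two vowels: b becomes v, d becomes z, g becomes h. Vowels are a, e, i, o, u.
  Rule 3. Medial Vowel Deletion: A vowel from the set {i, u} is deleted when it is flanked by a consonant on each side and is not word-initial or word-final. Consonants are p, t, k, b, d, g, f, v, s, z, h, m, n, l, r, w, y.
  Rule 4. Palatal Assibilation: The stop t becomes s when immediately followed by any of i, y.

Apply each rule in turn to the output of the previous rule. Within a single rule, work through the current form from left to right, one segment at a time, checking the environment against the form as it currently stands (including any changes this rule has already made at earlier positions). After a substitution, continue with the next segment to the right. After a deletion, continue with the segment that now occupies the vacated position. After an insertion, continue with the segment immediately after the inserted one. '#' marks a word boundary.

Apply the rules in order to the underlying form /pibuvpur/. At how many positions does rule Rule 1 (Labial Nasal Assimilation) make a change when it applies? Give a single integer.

Rule 1 Labial Nasal Assimilation: no change — [pibuvpur]
Rule 2 Stop Lenition: [pibuvpur] → [pivuvpur]
Rule 3 Medial Vowel Deletion: [pivuvpur] → [pvvpr]
Rule 4 Palatal Assibilation: no change — [pvvpr]
Rule Rule 1 changed 0 position(s).

0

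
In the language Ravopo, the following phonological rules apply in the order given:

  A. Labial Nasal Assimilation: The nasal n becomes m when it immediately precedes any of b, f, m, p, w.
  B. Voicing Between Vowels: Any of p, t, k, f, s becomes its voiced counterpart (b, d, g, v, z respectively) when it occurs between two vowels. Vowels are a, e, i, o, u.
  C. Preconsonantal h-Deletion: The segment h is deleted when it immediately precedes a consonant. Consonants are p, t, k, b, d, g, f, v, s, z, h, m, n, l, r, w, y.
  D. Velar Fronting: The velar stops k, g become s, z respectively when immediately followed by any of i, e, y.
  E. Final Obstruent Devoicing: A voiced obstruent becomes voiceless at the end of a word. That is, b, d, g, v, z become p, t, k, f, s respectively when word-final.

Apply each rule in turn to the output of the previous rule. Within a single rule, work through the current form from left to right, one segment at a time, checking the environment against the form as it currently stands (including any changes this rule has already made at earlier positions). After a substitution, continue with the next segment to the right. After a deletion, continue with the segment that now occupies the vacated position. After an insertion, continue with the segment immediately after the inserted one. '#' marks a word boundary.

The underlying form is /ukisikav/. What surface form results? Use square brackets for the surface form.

A Labial Nasal Assimilation: no change — [ukisikav]
B Voicing Between Vowels: [ukisikav] → [ugizigav]
C Preconsonantal h-Deletion: no change — [ugizigav]
D Velar Fronting: [ugizigav] → [uzizigav]
E Final Obstruent Devoicing: [uzizigav] → [uzizigaf]

[uzizigaf]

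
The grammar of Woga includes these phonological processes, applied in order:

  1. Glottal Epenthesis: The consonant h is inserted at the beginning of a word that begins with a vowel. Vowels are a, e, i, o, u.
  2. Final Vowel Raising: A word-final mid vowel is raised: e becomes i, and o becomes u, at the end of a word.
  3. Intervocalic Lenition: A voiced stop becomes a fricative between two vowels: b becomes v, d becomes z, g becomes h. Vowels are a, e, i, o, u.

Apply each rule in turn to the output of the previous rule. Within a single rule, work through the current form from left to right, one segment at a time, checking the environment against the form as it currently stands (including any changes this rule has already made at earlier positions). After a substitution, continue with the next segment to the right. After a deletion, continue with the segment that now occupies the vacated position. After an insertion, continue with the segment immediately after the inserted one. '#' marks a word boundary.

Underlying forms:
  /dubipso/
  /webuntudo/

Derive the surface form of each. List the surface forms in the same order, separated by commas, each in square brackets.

/dubipso/:
  1 Glottal Epenthesis: no change — [dubipso]
  2 Final Vowel Raising: [dubipso] → [dubipsu]
  3 Intervocalic Lenition: [dubipsu] → [duvipsu]
/webuntudo/:
  1 Glottal Epenthesis: no change — [webuntudo]
  2 Final Vowel Raising: [webuntudo] → [webuntudu]
  3 Intervocalic Lenition: [webuntudu] → [wevuntuzu]

[duvipsu], [wevuntuzu]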